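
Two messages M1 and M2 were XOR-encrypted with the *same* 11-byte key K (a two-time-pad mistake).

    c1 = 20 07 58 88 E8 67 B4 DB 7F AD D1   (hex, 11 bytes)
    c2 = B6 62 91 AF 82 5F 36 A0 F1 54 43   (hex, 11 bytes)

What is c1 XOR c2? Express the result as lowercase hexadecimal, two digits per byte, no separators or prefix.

9665c9276a38827b8ef992

c1 ⊕ c2 = (M1 ⊕ K) ⊕ (M2 ⊕ K) = M1 ⊕ M2 — the shared key cancels under XOR.
byte 0: 00100000 ⊕ 10110110 = 10010110
byte 1: 00000111 ⊕ 01100010 = 01100101
byte 2: 01011000 ⊕ 10010001 = 11001001
byte 3: 10001000 ⊕ 10101111 = 00100111
byte 4: 11101000 ⊕ 10000010 = 01101010
byte 5: 01100111 ⊕ 01011111 = 00111000
byte 6: 10110100 ⊕ 00110110 = 10000010
byte 7: 11011011 ⊕ 10100000 = 01111011
byte 8: 01111111 ⊕ 11110001 = 10001110
byte 9: 10101101 ⊕ 01010100 = 11111001
byte 10: 11010001 ⊕ 01000011 = 10010010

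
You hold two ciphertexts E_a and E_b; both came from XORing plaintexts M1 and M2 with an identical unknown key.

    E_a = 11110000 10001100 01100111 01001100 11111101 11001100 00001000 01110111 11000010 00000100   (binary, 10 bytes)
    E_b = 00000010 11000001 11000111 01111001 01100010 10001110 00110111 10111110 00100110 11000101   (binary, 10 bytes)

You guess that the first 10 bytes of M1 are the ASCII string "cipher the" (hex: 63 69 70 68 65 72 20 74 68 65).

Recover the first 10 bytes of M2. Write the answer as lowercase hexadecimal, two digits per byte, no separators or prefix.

First, E_a ⊕ E_b = (M1 ⊕ K) ⊕ (M2 ⊕ K) = M1 ⊕ M2, so the key drops out. Then M2 = (M1 ⊕ M2) ⊕ M1 over the first 10 bytes.
byte 0: (f0 xor 02) xor 63 = f2 xor 63 = 91
byte 1: (8c xor c1) xor 69 = 4d xor 69 = 24
byte 2: (67 xor c7) xor 70 = a0 xor 70 = d0
byte 3: (4c xor 79) xor 68 = 35 xor 68 = 5d
byte 4: (fd xor 62) xor 65 = 9f xor 65 = fa
byte 5: (cc xor 8e) xor 72 = 42 xor 72 = 30
byte 6: (08 xor 37) xor 20 = 3f xor 20 = 1f
byte 7: (77 xor be) xor 74 = c9 xor 74 = bd
byte 8: (c2 xor 26) xor 68 = e4 xor 68 = 8c
byte 9: (04 xor c5) xor 65 = c1 xor 65 = a4

9124d05dfa301fbd8ca4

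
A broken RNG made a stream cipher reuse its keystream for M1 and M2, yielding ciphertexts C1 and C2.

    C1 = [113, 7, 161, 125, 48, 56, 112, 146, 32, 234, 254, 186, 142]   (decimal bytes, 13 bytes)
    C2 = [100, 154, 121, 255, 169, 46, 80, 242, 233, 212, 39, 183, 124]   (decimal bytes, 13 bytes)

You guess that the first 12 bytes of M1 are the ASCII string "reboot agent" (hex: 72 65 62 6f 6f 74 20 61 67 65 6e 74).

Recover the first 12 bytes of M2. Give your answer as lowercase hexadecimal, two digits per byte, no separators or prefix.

First, C1 ⊕ C2 = (M1 ⊕ K) ⊕ (M2 ⊕ K) = M1 ⊕ M2, so the key drops out. Then M2 = (M1 ⊕ M2) ⊕ M1 over the first 12 bytes.
byte 0: (71 xor 64) xor 72 = 15 xor 72 = 67
byte 1: (07 xor 9a) xor 65 = 9d xor 65 = f8
byte 2: (a1 xor 79) xor 62 = d8 xor 62 = ba
byte 3: (7d xor ff) xor 6f = 82 xor 6f = ed
byte 4: (30 xor a9) xor 6f = 99 xor 6f = f6
byte 5: (38 xor 2e) xor 74 = 16 xor 74 = 62
byte 6: (70 xor 50) xor 20 = 20 xor 20 = 00
byte 7: (92 xor f2) xor 61 = 60 xor 61 = 01
byte 8: (20 xor e9) xor 67 = c9 xor 67 = ae
byte 9: (ea xor d4) xor 65 = 3e xor 65 = 5b
byte 10: (fe xor 27) xor 6e = d9 xor 6e = b7
byte 11: (ba xor b7) xor 74 = 0d xor 74 = 79

67f8baedf6620001ae5bb779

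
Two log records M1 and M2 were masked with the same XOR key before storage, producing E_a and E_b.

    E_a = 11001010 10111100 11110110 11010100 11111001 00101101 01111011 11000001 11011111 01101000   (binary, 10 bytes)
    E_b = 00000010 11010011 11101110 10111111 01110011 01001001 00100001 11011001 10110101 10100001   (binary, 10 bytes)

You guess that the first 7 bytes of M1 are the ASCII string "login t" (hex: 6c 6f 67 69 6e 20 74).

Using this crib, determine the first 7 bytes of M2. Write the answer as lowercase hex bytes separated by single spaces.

a4 00 7f 02 e4 44 2e

First, E_a ⊕ E_b = (M1 ⊕ K) ⊕ (M2 ⊕ K) = M1 ⊕ M2, so the key drops out. Then M2 = (M1 ⊕ M2) ⊕ M1 over the first 7 bytes.
byte 0: (ca xor 02) xor 6c = c8 xor 6c = a4
byte 1: (bc xor d3) xor 6f = 6f xor 6f = 00
byte 2: (f6 xor ee) xor 67 = 18 xor 67 = 7f
byte 3: (d4 xor bf) xor 69 = 6b xor 69 = 02
byte 4: (f9 xor 73) xor 6e = 8a xor 6e = e4
byte 5: (2d xor 49) xor 20 = 64 xor 20 = 44
byte 6: (7b xor 21) xor 74 = 5a xor 74 = 2e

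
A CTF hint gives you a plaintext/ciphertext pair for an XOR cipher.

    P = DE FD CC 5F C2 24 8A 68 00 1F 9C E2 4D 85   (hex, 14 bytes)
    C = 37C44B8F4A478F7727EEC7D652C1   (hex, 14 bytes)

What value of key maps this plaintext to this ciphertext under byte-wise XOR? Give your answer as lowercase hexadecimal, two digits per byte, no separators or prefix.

Since C = P ⊕ key, XORing both sides with P gives key = P ⊕ C.
222 XOR  55 = 233
253 XOR 196 =  57
204 XOR  75 = 135
 95 XOR 143 = 208
194 XOR  74 = 136
 36 XOR  71 =  99
138 XOR 143 =   5
104 XOR 119 =  31
  0 XOR  39 =  39
 31 XOR 238 = 241
156 XOR 199 =  91
226 XOR 214 =  52
 77 XOR  82 =  31
133 XOR 193 =  68

e93987d08863051f27f15b341f44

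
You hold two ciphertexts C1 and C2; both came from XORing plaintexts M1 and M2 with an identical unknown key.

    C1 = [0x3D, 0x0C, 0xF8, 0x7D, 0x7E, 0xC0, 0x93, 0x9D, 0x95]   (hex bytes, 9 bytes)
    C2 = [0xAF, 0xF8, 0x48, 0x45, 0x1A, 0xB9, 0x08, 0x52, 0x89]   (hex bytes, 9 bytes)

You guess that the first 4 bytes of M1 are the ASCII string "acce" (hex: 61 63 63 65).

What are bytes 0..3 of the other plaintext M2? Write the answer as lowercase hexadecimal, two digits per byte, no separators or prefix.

First, C1 ⊕ C2 = (M1 ⊕ K) ⊕ (M2 ⊕ K) = M1 ⊕ M2, so the key drops out. Then M2 = (M1 ⊕ M2) ⊕ M1 over the first 4 bytes.
byte 0: (3d ⊕ af) ⊕ 61 = 92 ⊕ 61 = f3
byte 1: (0c ⊕ f8) ⊕ 63 = f4 ⊕ 63 = 97
byte 2: (f8 ⊕ 48) ⊕ 63 = b0 ⊕ 63 = d3
byte 3: (7d ⊕ 45) ⊕ 65 = 38 ⊕ 65 = 5d

f397d35d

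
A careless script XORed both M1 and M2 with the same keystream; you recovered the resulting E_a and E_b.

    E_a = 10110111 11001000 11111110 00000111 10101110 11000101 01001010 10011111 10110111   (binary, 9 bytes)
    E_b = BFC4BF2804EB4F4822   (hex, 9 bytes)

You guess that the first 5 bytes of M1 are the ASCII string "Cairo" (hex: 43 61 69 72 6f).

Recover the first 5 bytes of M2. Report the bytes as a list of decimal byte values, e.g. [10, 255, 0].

[75, 109, 40, 93, 197]

First, E_a ⊕ E_b = (M1 ⊕ K) ⊕ (M2 ⊕ K) = M1 ⊕ M2, so the key drops out. Then M2 = (M1 ⊕ M2) ⊕ M1 over the first 5 bytes.
byte 0: (b7 ⊕ bf) ⊕ 43 = 08 ⊕ 43 = 4b
byte 1: (c8 ⊕ c4) ⊕ 61 = 0c ⊕ 61 = 6d
byte 2: (fe ⊕ bf) ⊕ 69 = 41 ⊕ 69 = 28
byte 3: (07 ⊕ 28) ⊕ 72 = 2f ⊕ 72 = 5d
byte 4: (ae ⊕ 04) ⊕ 6f = aa ⊕ 6f = c5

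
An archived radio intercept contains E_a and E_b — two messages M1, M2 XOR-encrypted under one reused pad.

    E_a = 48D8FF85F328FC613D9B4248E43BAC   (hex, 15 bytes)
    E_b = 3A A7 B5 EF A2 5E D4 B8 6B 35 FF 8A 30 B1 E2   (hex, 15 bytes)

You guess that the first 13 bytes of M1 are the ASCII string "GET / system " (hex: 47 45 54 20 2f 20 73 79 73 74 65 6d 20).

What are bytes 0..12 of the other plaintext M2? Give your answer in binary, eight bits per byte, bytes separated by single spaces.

First, E_a ⊕ E_b = (M1 ⊕ K) ⊕ (M2 ⊕ K) = M1 ⊕ M2, so the key drops out. Then M2 = (M1 ⊕ M2) ⊕ M1 over the first 13 bytes.
byte 0: (48 ^ 3a) ^ 47 = 72 ^ 47 = 35
byte 1: (d8 ^ a7) ^ 45 = 7f ^ 45 = 3a
byte 2: (ff ^ b5) ^ 54 = 4a ^ 54 = 1e
byte 3: (85 ^ ef) ^ 20 = 6a ^ 20 = 4a
byte 4: (f3 ^ a2) ^ 2f = 51 ^ 2f = 7e
byte 5: (28 ^ 5e) ^ 20 = 76 ^ 20 = 56
byte 6: (fc ^ d4) ^ 73 = 28 ^ 73 = 5b
byte 7: (61 ^ b8) ^ 79 = d9 ^ 79 = a0
byte 8: (3d ^ 6b) ^ 73 = 56 ^ 73 = 25
byte 9: (9b ^ 35) ^ 74 = ae ^ 74 = da
byte 10: (42 ^ ff) ^ 65 = bd ^ 65 = d8
byte 11: (48 ^ 8a) ^ 6d = c2 ^ 6d = af
byte 12: (e4 ^ 30) ^ 20 = d4 ^ 20 = f4

00110101 00111010 00011110 01001010 01111110 01010110 01011011 10100000 00100101 11011010 11011000 10101111 11110100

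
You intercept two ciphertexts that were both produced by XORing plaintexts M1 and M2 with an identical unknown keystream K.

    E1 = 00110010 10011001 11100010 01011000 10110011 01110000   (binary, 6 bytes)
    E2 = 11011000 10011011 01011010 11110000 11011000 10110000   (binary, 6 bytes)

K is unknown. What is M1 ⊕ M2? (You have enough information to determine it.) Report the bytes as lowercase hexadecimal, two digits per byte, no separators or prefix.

ea02b8a86bc0

E1 ⊕ E2 = (M1 ⊕ K) ⊕ (M2 ⊕ K) = M1 ⊕ M2 — the shared key cancels under XOR.
32 XOR d8 = ea
99 XOR 9b = 02
e2 XOR 5a = b8
58 XOR f0 = a8
b3 XOR d8 = 6b
70 XOR b0 = c0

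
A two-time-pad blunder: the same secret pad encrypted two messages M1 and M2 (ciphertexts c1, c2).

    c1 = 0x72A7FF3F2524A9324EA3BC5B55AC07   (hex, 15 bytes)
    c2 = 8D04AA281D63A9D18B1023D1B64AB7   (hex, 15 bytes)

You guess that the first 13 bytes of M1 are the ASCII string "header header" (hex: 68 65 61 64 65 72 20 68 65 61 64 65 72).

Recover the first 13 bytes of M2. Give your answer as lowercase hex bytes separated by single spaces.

First, c1 ⊕ c2 = (M1 ⊕ K) ⊕ (M2 ⊕ K) = M1 ⊕ M2, so the key drops out. Then M2 = (M1 ⊕ M2) ⊕ M1 over the first 13 bytes.
byte 0: (72 ⊕ 8d) ⊕ 68 = ff ⊕ 68 = 97
byte 1: (a7 ⊕ 04) ⊕ 65 = a3 ⊕ 65 = c6
byte 2: (ff ⊕ aa) ⊕ 61 = 55 ⊕ 61 = 34
byte 3: (3f ⊕ 28) ⊕ 64 = 17 ⊕ 64 = 73
byte 4: (25 ⊕ 1d) ⊕ 65 = 38 ⊕ 65 = 5d
byte 5: (24 ⊕ 63) ⊕ 72 = 47 ⊕ 72 = 35
byte 6: (a9 ⊕ a9) ⊕ 20 = 00 ⊕ 20 = 20
byte 7: (32 ⊕ d1) ⊕ 68 = e3 ⊕ 68 = 8b
byte 8: (4e ⊕ 8b) ⊕ 65 = c5 ⊕ 65 = a0
byte 9: (a3 ⊕ 10) ⊕ 61 = b3 ⊕ 61 = d2
byte 10: (bc ⊕ 23) ⊕ 64 = 9f ⊕ 64 = fb
byte 11: (5b ⊕ d1) ⊕ 65 = 8a ⊕ 65 = ef
byte 12: (55 ⊕ b6) ⊕ 72 = e3 ⊕ 72 = 91

97 c6 34 73 5d 35 20 8b a0 d2 fb ef 91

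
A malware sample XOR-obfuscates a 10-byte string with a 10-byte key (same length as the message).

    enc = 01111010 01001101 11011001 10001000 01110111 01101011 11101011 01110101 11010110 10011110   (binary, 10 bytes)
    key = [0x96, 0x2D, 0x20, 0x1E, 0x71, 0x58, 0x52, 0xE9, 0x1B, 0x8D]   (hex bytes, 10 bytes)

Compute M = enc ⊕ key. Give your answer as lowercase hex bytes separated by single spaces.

ec 60 f9 96 06 33 b9 9c cd 13

01111010 ⊕ 10010110 = 11101100
01001101 ⊕ 00101101 = 01100000
11011001 ⊕ 00100000 = 11111001
10001000 ⊕ 00011110 = 10010110
01110111 ⊕ 01110001 = 00000110
01101011 ⊕ 01011000 = 00110011
11101011 ⊕ 01010010 = 10111001
01110101 ⊕ 11101001 = 10011100
11010110 ⊕ 00011011 = 11001101
10011110 ⊕ 10001101 = 00010011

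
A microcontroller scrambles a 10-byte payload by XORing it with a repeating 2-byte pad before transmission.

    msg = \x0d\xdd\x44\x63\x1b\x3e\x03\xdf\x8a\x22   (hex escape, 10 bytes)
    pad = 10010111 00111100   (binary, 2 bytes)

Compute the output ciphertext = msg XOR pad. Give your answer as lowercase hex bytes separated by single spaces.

9a e1 d3 5f 8c 02 94 e3 1d 1e

The 2-byte key repeats, so the effective keystream is 97 3c 97 3c 97 3c 97 3c 97 3c.
byte 0: 00001101 ⊕ 10010111 = 10011010
byte 1: 11011101 ⊕ 00111100 = 11100001
byte 2: 01000100 ⊕ 10010111 = 11010011
byte 3: 01100011 ⊕ 00111100 = 01011111
byte 4: 00011011 ⊕ 10010111 = 10001100
byte 5: 00111110 ⊕ 00111100 = 00000010
byte 6: 00000011 ⊕ 10010111 = 10010100
byte 7: 11011111 ⊕ 00111100 = 11100011
byte 8: 10001010 ⊕ 10010111 = 00011101
byte 9: 00100010 ⊕ 00111100 = 00011110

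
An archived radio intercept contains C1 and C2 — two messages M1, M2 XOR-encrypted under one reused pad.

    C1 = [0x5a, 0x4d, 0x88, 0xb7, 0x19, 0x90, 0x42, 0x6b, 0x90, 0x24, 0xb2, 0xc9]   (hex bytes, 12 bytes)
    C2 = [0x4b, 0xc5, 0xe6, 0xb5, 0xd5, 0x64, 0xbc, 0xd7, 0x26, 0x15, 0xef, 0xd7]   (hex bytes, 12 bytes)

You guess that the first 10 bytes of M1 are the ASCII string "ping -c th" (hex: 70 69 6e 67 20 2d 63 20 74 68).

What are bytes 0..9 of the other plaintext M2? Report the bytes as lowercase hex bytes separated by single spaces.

First, C1 ⊕ C2 = (M1 ⊕ K) ⊕ (M2 ⊕ K) = M1 ⊕ M2, so the key drops out. Then M2 = (M1 ⊕ M2) ⊕ M1 over the first 10 bytes.
byte 0: (5a XOR 4b) XOR 70 = 11 XOR 70 = 61
byte 1: (4d XOR c5) XOR 69 = 88 XOR 69 = e1
byte 2: (88 XOR e6) XOR 6e = 6e XOR 6e = 00
byte 3: (b7 XOR b5) XOR 67 = 02 XOR 67 = 65
byte 4: (19 XOR d5) XOR 20 = cc XOR 20 = ec
byte 5: (90 XOR 64) XOR 2d = f4 XOR 2d = d9
byte 6: (42 XOR bc) XOR 63 = fe XOR 63 = 9d
byte 7: (6b XOR d7) XOR 20 = bc XOR 20 = 9c
byte 8: (90 XOR 26) XOR 74 = b6 XOR 74 = c2
byte 9: (24 XOR 15) XOR 68 = 31 XOR 68 = 59

61 e1 00 65 ec d9 9d 9c c2 59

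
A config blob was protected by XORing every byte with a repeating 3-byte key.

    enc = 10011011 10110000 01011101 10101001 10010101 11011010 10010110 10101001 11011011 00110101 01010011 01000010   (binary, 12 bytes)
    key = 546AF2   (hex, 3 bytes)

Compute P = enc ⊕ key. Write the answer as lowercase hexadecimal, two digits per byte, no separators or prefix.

The 3-byte key repeats, so the effective keystream is 54 6a f2 54 6a f2 54 6a f2 54 6a f2.
byte 0: 9b XOR 54 = cf
byte 1: b0 XOR 6a = da
byte 2: 5d XOR f2 = af
byte 3: a9 XOR 54 = fd
byte 4: 95 XOR 6a = ff
byte 5: da XOR f2 = 28
byte 6: 96 XOR 54 = c2
byte 7: a9 XOR 6a = c3
byte 8: db XOR f2 = 29
byte 9: 35 XOR 54 = 61
byte 10: 53 XOR 6a = 39
byte 11: 42 XOR f2 = b0

cfdaaffdff28c2c3296139b0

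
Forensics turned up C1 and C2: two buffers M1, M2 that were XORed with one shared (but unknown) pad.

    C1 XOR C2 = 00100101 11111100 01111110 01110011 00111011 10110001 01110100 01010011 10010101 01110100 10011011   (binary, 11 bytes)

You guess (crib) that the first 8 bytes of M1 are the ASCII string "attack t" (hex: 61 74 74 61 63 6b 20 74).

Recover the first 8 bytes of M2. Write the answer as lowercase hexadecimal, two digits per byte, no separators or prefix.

Since C1 ⊕ C2 = M1 ⊕ M2, XORing with the guessed M1 bytes yields the corresponding M2 bytes: M2 = (C1 ⊕ C2) ⊕ M1.
25 ^ 61 = 44
fc ^ 74 = 88
7e ^ 74 = 0a
73 ^ 61 = 12
3b ^ 63 = 58
b1 ^ 6b = da
74 ^ 20 = 54
53 ^ 74 = 27

44880a1258da5427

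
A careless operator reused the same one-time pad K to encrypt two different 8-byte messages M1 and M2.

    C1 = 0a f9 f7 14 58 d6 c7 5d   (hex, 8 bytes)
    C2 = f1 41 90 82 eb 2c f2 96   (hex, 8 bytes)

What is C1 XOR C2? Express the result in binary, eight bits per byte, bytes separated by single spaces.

C1 ⊕ C2 = (M1 ⊕ K) ⊕ (M2 ⊕ K) = M1 ⊕ M2 — the shared key cancels under XOR.
byte 0: 0a ⊕ f1 = fb
byte 1: f9 ⊕ 41 = b8
byte 2: f7 ⊕ 90 = 67
byte 3: 14 ⊕ 82 = 96
byte 4: 58 ⊕ eb = b3
byte 5: d6 ⊕ 2c = fa
byte 6: c7 ⊕ f2 = 35
byte 7: 5d ⊕ 96 = cb

11111011 10111000 01100111 10010110 10110011 11111010 00110101 11001011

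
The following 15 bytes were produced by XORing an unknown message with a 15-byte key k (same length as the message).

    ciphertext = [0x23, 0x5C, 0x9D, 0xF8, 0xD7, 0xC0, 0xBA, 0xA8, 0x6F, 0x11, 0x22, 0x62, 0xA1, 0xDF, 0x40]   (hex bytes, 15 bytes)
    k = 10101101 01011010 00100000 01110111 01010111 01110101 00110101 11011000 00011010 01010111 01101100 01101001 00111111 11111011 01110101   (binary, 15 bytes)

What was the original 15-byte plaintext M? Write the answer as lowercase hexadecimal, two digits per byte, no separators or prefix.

00100011 xor 10101101 = 10001110
01011100 xor 01011010 = 00000110
10011101 xor 00100000 = 10111101
11111000 xor 01110111 = 10001111
11010111 xor 01010111 = 10000000
11000000 xor 01110101 = 10110101
10111010 xor 00110101 = 10001111
10101000 xor 11011000 = 01110000
01101111 xor 00011010 = 01110101
00010001 xor 01010111 = 01000110
00100010 xor 01101100 = 01001110
01100010 xor 01101001 = 00001011
10100001 xor 00111111 = 10011110
11011111 xor 11111011 = 00100100
01000000 xor 01110101 = 00110101

8e06bd8f80b58f7075464e0b9e2435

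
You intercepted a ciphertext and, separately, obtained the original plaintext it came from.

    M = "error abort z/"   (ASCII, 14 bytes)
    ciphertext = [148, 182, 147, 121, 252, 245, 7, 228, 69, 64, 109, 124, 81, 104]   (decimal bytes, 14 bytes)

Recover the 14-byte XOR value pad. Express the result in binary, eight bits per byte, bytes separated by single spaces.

11110001 11000100 11100001 00010110 10001110 11010101 01100110 10000110 00101010 00110010 00011001 01011100 00101011 01000111

Since ciphertext = M ⊕ pad, XORing both sides with M gives pad = M ⊕ ciphertext.
01100101 ^ 10010100 = 11110001
01110010 ^ 10110110 = 11000100
01110010 ^ 10010011 = 11100001
01101111 ^ 01111001 = 00010110
01110010 ^ 11111100 = 10001110
00100000 ^ 11110101 = 11010101
01100001 ^ 00000111 = 01100110
01100010 ^ 11100100 = 10000110
01101111 ^ 01000101 = 00101010
01110010 ^ 01000000 = 00110010
01110100 ^ 01101101 = 00011001
00100000 ^ 01111100 = 01011100
01111010 ^ 01010001 = 00101011
00101111 ^ 01101000 = 01000111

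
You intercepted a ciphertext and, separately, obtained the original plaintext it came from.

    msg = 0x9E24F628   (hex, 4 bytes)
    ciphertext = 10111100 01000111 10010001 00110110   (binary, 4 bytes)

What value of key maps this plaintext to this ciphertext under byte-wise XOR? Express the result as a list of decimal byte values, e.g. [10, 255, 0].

Since ciphertext = msg ⊕ key, XORing both sides with msg gives key = msg ⊕ ciphertext.
byte 0: 9e xor bc = 22
byte 1: 24 xor 47 = 63
byte 2: f6 xor 91 = 67
byte 3: 28 xor 36 = 1e

[34, 99, 103, 30]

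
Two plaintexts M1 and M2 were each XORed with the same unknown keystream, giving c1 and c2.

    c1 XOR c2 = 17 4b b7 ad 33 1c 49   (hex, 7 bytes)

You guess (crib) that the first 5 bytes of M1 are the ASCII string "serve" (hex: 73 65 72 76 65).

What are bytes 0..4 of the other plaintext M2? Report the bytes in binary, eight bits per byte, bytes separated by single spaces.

01100100 00101110 11000101 11011011 01010110

Since c1 ⊕ c2 = M1 ⊕ M2, XORing with the guessed M1 bytes yields the corresponding M2 bytes: M2 = (c1 ⊕ c2) ⊕ M1.
17 ⊕ 73 = 64
4b ⊕ 65 = 2e
b7 ⊕ 72 = c5
ad ⊕ 76 = db
33 ⊕ 65 = 56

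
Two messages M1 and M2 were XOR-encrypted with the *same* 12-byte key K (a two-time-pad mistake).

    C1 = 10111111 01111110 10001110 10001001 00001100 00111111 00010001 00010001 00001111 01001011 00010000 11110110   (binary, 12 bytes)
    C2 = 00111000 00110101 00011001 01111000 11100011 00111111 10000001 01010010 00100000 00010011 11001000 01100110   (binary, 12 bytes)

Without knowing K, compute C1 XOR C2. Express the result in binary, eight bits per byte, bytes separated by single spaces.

10000111 01001011 10010111 11110001 11101111 00000000 10010000 01000011 00101111 01011000 11011000 10010000

C1 ⊕ C2 = (M1 ⊕ K) ⊕ (M2 ⊕ K) = M1 ⊕ M2 — the shared key cancels under XOR.
byte 0: 10111111 XOR 00111000 = 10000111
byte 1: 01111110 XOR 00110101 = 01001011
byte 2: 10001110 XOR 00011001 = 10010111
byte 3: 10001001 XOR 01111000 = 11110001
byte 4: 00001100 XOR 11100011 = 11101111
byte 5: 00111111 XOR 00111111 = 00000000
byte 6: 00010001 XOR 10000001 = 10010000
byte 7: 00010001 XOR 01010010 = 01000011
byte 8: 00001111 XOR 00100000 = 00101111
byte 9: 01001011 XOR 00010011 = 01011000
byte 10: 00010000 XOR 11001000 = 11011000
byte 11: 11110110 XOR 01100110 = 10010000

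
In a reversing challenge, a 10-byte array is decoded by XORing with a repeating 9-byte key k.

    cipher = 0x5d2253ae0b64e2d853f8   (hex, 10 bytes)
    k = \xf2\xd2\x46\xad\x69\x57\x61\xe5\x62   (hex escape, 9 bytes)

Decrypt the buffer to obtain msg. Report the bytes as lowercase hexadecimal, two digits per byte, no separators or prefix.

The 9-byte key repeats, so the effective keystream is f2 d2 46 ad 69 57 61 e5 62 f2.
byte 0: 5d ⊕ f2 = af
byte 1: 22 ⊕ d2 = f0
byte 2: 53 ⊕ 46 = 15
byte 3: ae ⊕ ad = 03
byte 4: 0b ⊕ 69 = 62
byte 5: 64 ⊕ 57 = 33
byte 6: e2 ⊕ 61 = 83
byte 7: d8 ⊕ e5 = 3d
byte 8: 53 ⊕ 62 = 31
byte 9: f8 ⊕ f2 = 0a

aff015036233833d310a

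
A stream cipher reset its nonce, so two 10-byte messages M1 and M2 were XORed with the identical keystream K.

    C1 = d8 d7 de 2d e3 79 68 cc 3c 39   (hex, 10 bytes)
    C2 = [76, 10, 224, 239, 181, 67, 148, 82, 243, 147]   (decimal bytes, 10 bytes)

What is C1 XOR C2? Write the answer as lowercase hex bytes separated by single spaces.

94 dd 3e c2 56 3a fc 9e cf aa

C1 ⊕ C2 = (M1 ⊕ K) ⊕ (M2 ⊕ K) = M1 ⊕ M2 — the shared key cancels under XOR.
216 XOR  76 = 148
215 XOR  10 = 221
222 XOR 224 =  62
 45 XOR 239 = 194
227 XOR 181 =  86
121 XOR  67 =  58
104 XOR 148 = 252
204 XOR  82 = 158
 60 XOR 243 = 207
 57 XOR 147 = 170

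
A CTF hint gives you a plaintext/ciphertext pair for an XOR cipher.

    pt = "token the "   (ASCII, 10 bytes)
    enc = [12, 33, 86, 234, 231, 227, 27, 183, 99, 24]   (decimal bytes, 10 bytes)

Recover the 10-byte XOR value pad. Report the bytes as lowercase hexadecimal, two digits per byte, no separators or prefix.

Since enc = pt ⊕ pad, XORing both sides with pt gives pad = pt ⊕ enc.
116 ⊕  12 = 120
111 ⊕  33 =  78
107 ⊕  86 =  61
101 ⊕ 234 = 143
110 ⊕ 231 = 137
 32 ⊕ 227 = 195
116 ⊕  27 = 111
104 ⊕ 183 = 223
101 ⊕  99 =   6
 32 ⊕  24 =  56

784e3d8f89c36fdf0638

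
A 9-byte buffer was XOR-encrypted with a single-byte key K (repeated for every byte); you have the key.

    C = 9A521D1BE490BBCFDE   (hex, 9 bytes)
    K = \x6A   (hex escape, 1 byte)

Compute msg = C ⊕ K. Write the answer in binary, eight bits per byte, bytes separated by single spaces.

11110000 00111000 01110111 01110001 10001110 11111010 11010001 10100101 10110100

The 1-byte key repeats, so the effective keystream is 6a 6a 6a 6a 6a 6a 6a 6a 6a.
byte 0: 9a ^ 6a = f0
byte 1: 52 ^ 6a = 38
byte 2: 1d ^ 6a = 77
byte 3: 1b ^ 6a = 71
byte 4: e4 ^ 6a = 8e
byte 5: 90 ^ 6a = fa
byte 6: bb ^ 6a = d1
byte 7: cf ^ 6a = a5
byte 8: de ^ 6a = b4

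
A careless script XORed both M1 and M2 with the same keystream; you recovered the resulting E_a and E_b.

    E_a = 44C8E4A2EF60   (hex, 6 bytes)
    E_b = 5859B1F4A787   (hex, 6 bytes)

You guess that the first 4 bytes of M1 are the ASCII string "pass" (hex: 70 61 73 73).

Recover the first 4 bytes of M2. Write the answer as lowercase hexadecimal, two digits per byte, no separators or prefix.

First, E_a ⊕ E_b = (M1 ⊕ K) ⊕ (M2 ⊕ K) = M1 ⊕ M2, so the key drops out. Then M2 = (M1 ⊕ M2) ⊕ M1 over the first 4 bytes.
byte 0: (44 xor 58) xor 70 = 1c xor 70 = 6c
byte 1: (c8 xor 59) xor 61 = 91 xor 61 = f0
byte 2: (e4 xor b1) xor 73 = 55 xor 73 = 26
byte 3: (a2 xor f4) xor 73 = 56 xor 73 = 25

6cf02625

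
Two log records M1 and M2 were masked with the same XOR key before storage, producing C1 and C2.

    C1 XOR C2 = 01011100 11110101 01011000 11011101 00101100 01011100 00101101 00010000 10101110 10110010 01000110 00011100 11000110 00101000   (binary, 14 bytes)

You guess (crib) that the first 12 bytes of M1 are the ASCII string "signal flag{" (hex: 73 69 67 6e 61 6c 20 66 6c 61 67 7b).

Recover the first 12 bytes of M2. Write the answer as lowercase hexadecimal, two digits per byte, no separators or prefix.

Since C1 ⊕ C2 = M1 ⊕ M2, XORing with the guessed M1 bytes yields the corresponding M2 bytes: M2 = (C1 ⊕ C2) ⊕ M1.
5c ⊕ 73 = 2f
f5 ⊕ 69 = 9c
58 ⊕ 67 = 3f
dd ⊕ 6e = b3
2c ⊕ 61 = 4d
5c ⊕ 6c = 30
2d ⊕ 20 = 0d
10 ⊕ 66 = 76
ae ⊕ 6c = c2
b2 ⊕ 61 = d3
46 ⊕ 67 = 21
1c ⊕ 7b = 67

2f9c3fb34d300d76c2d32167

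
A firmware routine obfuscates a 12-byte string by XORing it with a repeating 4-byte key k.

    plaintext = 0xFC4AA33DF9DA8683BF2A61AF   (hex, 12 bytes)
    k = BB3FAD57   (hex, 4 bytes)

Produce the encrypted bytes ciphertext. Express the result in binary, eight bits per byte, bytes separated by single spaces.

The 4-byte key repeats, so the effective keystream is bb 3f ad 57 bb 3f ad 57 bb 3f ad 57.
byte 0: fc XOR bb = 47
byte 1: 4a XOR 3f = 75
byte 2: a3 XOR ad = 0e
byte 3: 3d XOR 57 = 6a
byte 4: f9 XOR bb = 42
byte 5: da XOR 3f = e5
byte 6: 86 XOR ad = 2b
byte 7: 83 XOR 57 = d4
byte 8: bf XOR bb = 04
byte 9: 2a XOR 3f = 15
byte 10: 61 XOR ad = cc
byte 11: af XOR 57 = f8

01000111 01110101 00001110 01101010 01000010 11100101 00101011 11010100 00000100 00010101 11001100 11111000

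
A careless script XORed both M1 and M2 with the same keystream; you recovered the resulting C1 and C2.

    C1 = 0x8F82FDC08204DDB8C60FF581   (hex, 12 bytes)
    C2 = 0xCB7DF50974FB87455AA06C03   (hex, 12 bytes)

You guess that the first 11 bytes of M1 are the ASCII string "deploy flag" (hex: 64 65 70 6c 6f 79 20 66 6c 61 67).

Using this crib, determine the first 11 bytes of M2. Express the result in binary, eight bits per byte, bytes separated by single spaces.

00100000 10011010 01111000 10100101 10011001 10000110 01111010 10011011 11110000 11001110 11111110

First, C1 ⊕ C2 = (M1 ⊕ K) ⊕ (M2 ⊕ K) = M1 ⊕ M2, so the key drops out. Then M2 = (M1 ⊕ M2) ⊕ M1 over the first 11 bytes.
byte 0: (8f ⊕ cb) ⊕ 64 = 44 ⊕ 64 = 20
byte 1: (82 ⊕ 7d) ⊕ 65 = ff ⊕ 65 = 9a
byte 2: (fd ⊕ f5) ⊕ 70 = 08 ⊕ 70 = 78
byte 3: (c0 ⊕ 09) ⊕ 6c = c9 ⊕ 6c = a5
byte 4: (82 ⊕ 74) ⊕ 6f = f6 ⊕ 6f = 99
byte 5: (04 ⊕ fb) ⊕ 79 = ff ⊕ 79 = 86
byte 6: (dd ⊕ 87) ⊕ 20 = 5a ⊕ 20 = 7a
byte 7: (b8 ⊕ 45) ⊕ 66 = fd ⊕ 66 = 9b
byte 8: (c6 ⊕ 5a) ⊕ 6c = 9c ⊕ 6c = f0
byte 9: (0f ⊕ a0) ⊕ 61 = af ⊕ 61 = ce
byte 10: (f5 ⊕ 6c) ⊕ 67 = 99 ⊕ 67 = fe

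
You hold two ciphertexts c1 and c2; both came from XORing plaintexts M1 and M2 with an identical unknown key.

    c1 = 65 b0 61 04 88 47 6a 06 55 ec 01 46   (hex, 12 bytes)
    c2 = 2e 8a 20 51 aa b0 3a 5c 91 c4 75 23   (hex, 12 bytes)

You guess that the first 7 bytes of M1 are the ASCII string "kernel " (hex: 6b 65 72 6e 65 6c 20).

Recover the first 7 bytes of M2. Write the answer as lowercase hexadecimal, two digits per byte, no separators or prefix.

205f333b479b70

First, c1 ⊕ c2 = (M1 ⊕ K) ⊕ (M2 ⊕ K) = M1 ⊕ M2, so the key drops out. Then M2 = (M1 ⊕ M2) ⊕ M1 over the first 7 bytes.
byte 0: (65 ⊕ 2e) ⊕ 6b = 4b ⊕ 6b = 20
byte 1: (b0 ⊕ 8a) ⊕ 65 = 3a ⊕ 65 = 5f
byte 2: (61 ⊕ 20) ⊕ 72 = 41 ⊕ 72 = 33
byte 3: (04 ⊕ 51) ⊕ 6e = 55 ⊕ 6e = 3b
byte 4: (88 ⊕ aa) ⊕ 65 = 22 ⊕ 65 = 47
byte 5: (47 ⊕ b0) ⊕ 6c = f7 ⊕ 6c = 9b
byte 6: (6a ⊕ 3a) ⊕ 20 = 50 ⊕ 20 = 70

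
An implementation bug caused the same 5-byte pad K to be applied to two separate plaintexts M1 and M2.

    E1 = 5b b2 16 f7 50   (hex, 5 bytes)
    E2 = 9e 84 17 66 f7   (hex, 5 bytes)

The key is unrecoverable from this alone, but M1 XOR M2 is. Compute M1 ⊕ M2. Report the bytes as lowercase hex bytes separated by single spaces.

E1 ⊕ E2 = (M1 ⊕ K) ⊕ (M2 ⊕ K) = M1 ⊕ M2 — the shared key cancels under XOR.
5b ^ 9e = c5
b2 ^ 84 = 36
16 ^ 17 = 01
f7 ^ 66 = 91
50 ^ f7 = a7

c5 36 01 91 a7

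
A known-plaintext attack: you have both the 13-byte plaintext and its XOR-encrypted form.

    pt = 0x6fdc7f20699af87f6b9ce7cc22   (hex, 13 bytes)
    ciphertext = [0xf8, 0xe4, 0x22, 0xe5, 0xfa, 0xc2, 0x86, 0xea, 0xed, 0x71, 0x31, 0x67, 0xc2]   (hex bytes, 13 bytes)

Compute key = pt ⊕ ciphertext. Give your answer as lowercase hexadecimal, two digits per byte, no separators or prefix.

97385dc593587e9586edd6abe0

Since ciphertext = pt ⊕ key, XORing both sides with pt gives key = pt ⊕ ciphertext.
01101111 ^ 11111000 = 10010111
11011100 ^ 11100100 = 00111000
01111111 ^ 00100010 = 01011101
00100000 ^ 11100101 = 11000101
01101001 ^ 11111010 = 10010011
10011010 ^ 11000010 = 01011000
11111000 ^ 10000110 = 01111110
01111111 ^ 11101010 = 10010101
01101011 ^ 11101101 = 10000110
10011100 ^ 01110001 = 11101101
11100111 ^ 00110001 = 11010110
11001100 ^ 01100111 = 10101011
00100010 ^ 11000010 = 11100000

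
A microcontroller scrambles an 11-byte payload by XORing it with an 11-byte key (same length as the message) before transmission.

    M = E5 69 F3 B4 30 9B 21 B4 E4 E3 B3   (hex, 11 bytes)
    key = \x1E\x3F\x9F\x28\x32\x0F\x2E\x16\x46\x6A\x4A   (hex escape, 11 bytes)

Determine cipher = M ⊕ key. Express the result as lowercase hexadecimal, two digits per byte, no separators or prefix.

fb566c9c02940fa2a289f9

XOR is its own inverse, so applying the key byte-wise gives the result directly.
e5 xor 1e = fb
69 xor 3f = 56
f3 xor 9f = 6c
b4 xor 28 = 9c
30 xor 32 = 02
9b xor 0f = 94
21 xor 2e = 0f
b4 xor 16 = a2
e4 xor 46 = a2
e3 xor 6a = 89
b3 xor 4a = f9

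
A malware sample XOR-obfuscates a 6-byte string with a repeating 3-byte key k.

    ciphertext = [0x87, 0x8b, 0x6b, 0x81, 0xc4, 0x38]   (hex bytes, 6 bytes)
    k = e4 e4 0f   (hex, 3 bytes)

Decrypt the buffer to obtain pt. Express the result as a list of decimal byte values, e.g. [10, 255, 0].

The 3-byte key repeats, so the effective keystream is e4 e4 0f e4 e4 0f.
byte 0: 87 ^ e4 = 63
byte 1: 8b ^ e4 = 6f
byte 2: 6b ^ 0f = 64
byte 3: 81 ^ e4 = 65
byte 4: c4 ^ e4 = 20
byte 5: 38 ^ 0f = 37

[99, 111, 100, 101, 32, 55]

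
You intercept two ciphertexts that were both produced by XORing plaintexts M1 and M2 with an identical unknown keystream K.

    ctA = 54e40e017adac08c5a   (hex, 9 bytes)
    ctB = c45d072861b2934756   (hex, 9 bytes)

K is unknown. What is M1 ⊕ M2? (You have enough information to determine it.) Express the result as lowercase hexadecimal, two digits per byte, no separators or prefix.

ctA ⊕ ctB = (M1 ⊕ K) ⊕ (M2 ⊕ K) = M1 ⊕ M2 — the shared key cancels under XOR.
 84 xor 196 = 144
228 xor  93 = 185
 14 xor   7 =   9
  1 xor  40 =  41
122 xor  97 =  27
218 xor 178 = 104
192 xor 147 =  83
140 xor  71 = 203
 90 xor  86 =  12

90b909291b6853cb0c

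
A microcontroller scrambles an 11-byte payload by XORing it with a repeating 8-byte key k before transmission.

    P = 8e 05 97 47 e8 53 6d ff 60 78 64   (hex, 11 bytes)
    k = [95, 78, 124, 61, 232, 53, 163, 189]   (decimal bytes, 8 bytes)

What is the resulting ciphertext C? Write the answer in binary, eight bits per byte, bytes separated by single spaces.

The 8-byte key repeats, so the effective keystream is 5f 4e 7c 3d e8 35 a3 bd 5f 4e 7c.
byte 0: 10001110 xor 01011111 = 11010001
byte 1: 00000101 xor 01001110 = 01001011
byte 2: 10010111 xor 01111100 = 11101011
byte 3: 01000111 xor 00111101 = 01111010
byte 4: 11101000 xor 11101000 = 00000000
byte 5: 01010011 xor 00110101 = 01100110
byte 6: 01101101 xor 10100011 = 11001110
byte 7: 11111111 xor 10111101 = 01000010
byte 8: 01100000 xor 01011111 = 00111111
byte 9: 01111000 xor 01001110 = 00110110
byte 10: 01100100 xor 01111100 = 00011000

11010001 01001011 11101011 01111010 00000000 01100110 11001110 01000010 00111111 00110110 00011000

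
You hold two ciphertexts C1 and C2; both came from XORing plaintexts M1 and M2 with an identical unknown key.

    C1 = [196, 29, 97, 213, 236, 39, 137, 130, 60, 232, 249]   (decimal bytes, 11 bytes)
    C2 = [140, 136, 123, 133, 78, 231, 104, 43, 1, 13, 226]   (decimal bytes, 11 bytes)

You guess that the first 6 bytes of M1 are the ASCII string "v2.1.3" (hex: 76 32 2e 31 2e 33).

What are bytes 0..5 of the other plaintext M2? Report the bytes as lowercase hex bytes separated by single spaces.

First, C1 ⊕ C2 = (M1 ⊕ K) ⊕ (M2 ⊕ K) = M1 ⊕ M2, so the key drops out. Then M2 = (M1 ⊕ M2) ⊕ M1 over the first 6 bytes.
byte 0: (c4 ⊕ 8c) ⊕ 76 = 48 ⊕ 76 = 3e
byte 1: (1d ⊕ 88) ⊕ 32 = 95 ⊕ 32 = a7
byte 2: (61 ⊕ 7b) ⊕ 2e = 1a ⊕ 2e = 34
byte 3: (d5 ⊕ 85) ⊕ 31 = 50 ⊕ 31 = 61
byte 4: (ec ⊕ 4e) ⊕ 2e = a2 ⊕ 2e = 8c
byte 5: (27 ⊕ e7) ⊕ 33 = c0 ⊕ 33 = f3

3e a7 34 61 8c f3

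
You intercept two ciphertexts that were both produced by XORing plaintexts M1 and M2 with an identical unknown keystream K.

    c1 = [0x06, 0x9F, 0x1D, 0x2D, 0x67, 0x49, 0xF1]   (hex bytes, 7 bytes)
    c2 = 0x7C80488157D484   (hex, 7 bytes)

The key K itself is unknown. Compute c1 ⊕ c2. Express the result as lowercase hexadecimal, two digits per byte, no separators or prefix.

c1 ⊕ c2 = (M1 ⊕ K) ⊕ (M2 ⊕ K) = M1 ⊕ M2 — the shared key cancels under XOR.
byte 0: 06 ⊕ 7c = 7a
byte 1: 9f ⊕ 80 = 1f
byte 2: 1d ⊕ 48 = 55
byte 3: 2d ⊕ 81 = ac
byte 4: 67 ⊕ 57 = 30
byte 5: 49 ⊕ d4 = 9d
byte 6: f1 ⊕ 84 = 75

7a1f55ac309d75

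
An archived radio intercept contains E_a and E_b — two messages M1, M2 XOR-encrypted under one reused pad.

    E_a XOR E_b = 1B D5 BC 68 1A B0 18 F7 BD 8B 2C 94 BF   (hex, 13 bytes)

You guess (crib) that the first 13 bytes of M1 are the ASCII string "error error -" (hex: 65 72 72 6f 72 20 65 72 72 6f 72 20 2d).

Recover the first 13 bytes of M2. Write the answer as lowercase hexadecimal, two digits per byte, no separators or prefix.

7ea7ce0768907d85cfe45eb492

Since E_a ⊕ E_b = M1 ⊕ M2, XORing with the guessed M1 bytes yields the corresponding M2 bytes: M2 = (E_a ⊕ E_b) ⊕ M1.
byte 0: 1b ^ 65 = 7e
byte 1: d5 ^ 72 = a7
byte 2: bc ^ 72 = ce
byte 3: 68 ^ 6f = 07
byte 4: 1a ^ 72 = 68
byte 5: b0 ^ 20 = 90
byte 6: 18 ^ 65 = 7d
byte 7: f7 ^ 72 = 85
byte 8: bd ^ 72 = cf
byte 9: 8b ^ 6f = e4
byte 10: 2c ^ 72 = 5e
byte 11: 94 ^ 20 = b4
byte 12: bf ^ 2d = 92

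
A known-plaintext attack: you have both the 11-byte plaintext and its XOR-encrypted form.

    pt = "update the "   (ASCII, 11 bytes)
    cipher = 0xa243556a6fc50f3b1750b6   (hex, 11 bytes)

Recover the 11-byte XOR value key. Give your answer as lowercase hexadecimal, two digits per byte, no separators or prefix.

Since cipher = pt ⊕ key, XORing both sides with pt gives key = pt ⊕ cipher.
75 ^ a2 = d7
70 ^ 43 = 33
64 ^ 55 = 31
61 ^ 6a = 0b
74 ^ 6f = 1b
65 ^ c5 = a0
20 ^ 0f = 2f
74 ^ 3b = 4f
68 ^ 17 = 7f
65 ^ 50 = 35
20 ^ b6 = 96

d733310b1ba02f4f7f3596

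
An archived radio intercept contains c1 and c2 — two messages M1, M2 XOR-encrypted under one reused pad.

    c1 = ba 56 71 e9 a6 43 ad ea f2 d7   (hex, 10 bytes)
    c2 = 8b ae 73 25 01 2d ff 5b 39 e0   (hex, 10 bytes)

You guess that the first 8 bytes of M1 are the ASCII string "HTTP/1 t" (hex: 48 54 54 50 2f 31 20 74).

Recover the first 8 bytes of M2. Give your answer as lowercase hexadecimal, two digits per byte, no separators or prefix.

79ac569c885f72c5

First, c1 ⊕ c2 = (M1 ⊕ K) ⊕ (M2 ⊕ K) = M1 ⊕ M2, so the key drops out. Then M2 = (M1 ⊕ M2) ⊕ M1 over the first 8 bytes.
byte 0: (ba xor 8b) xor 48 = 31 xor 48 = 79
byte 1: (56 xor ae) xor 54 = f8 xor 54 = ac
byte 2: (71 xor 73) xor 54 = 02 xor 54 = 56
byte 3: (e9 xor 25) xor 50 = cc xor 50 = 9c
byte 4: (a6 xor 01) xor 2f = a7 xor 2f = 88
byte 5: (43 xor 2d) xor 31 = 6e xor 31 = 5f
byte 6: (ad xor ff) xor 20 = 52 xor 20 = 72
byte 7: (ea xor 5b) xor 74 = b1 xor 74 = c5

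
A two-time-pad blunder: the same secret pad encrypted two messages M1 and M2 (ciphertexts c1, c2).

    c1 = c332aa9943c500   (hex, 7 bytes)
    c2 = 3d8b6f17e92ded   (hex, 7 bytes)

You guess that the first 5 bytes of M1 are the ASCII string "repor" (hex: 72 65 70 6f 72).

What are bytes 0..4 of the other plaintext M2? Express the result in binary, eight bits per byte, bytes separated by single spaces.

10001100 11011100 10110101 11100001 11011000

First, c1 ⊕ c2 = (M1 ⊕ K) ⊕ (M2 ⊕ K) = M1 ⊕ M2, so the key drops out. Then M2 = (M1 ⊕ M2) ⊕ M1 over the first 5 bytes.
byte 0: (c3 xor 3d) xor 72 = fe xor 72 = 8c
byte 1: (32 xor 8b) xor 65 = b9 xor 65 = dc
byte 2: (aa xor 6f) xor 70 = c5 xor 70 = b5
byte 3: (99 xor 17) xor 6f = 8e xor 6f = e1
byte 4: (43 xor e9) xor 72 = aa xor 72 = d8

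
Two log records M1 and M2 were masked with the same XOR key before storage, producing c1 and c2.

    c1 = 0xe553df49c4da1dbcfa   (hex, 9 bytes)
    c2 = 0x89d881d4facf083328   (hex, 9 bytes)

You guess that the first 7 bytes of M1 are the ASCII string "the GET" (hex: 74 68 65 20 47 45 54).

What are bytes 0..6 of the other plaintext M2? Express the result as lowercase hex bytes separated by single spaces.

18 e3 3b bd 79 50 41

First, c1 ⊕ c2 = (M1 ⊕ K) ⊕ (M2 ⊕ K) = M1 ⊕ M2, so the key drops out. Then M2 = (M1 ⊕ M2) ⊕ M1 over the first 7 bytes.
byte 0: (e5 ⊕ 89) ⊕ 74 = 6c ⊕ 74 = 18
byte 1: (53 ⊕ d8) ⊕ 68 = 8b ⊕ 68 = e3
byte 2: (df ⊕ 81) ⊕ 65 = 5e ⊕ 65 = 3b
byte 3: (49 ⊕ d4) ⊕ 20 = 9d ⊕ 20 = bd
byte 4: (c4 ⊕ fa) ⊕ 47 = 3e ⊕ 47 = 79
byte 5: (da ⊕ cf) ⊕ 45 = 15 ⊕ 45 = 50
byte 6: (1d ⊕ 08) ⊕ 54 = 15 ⊕ 54 = 41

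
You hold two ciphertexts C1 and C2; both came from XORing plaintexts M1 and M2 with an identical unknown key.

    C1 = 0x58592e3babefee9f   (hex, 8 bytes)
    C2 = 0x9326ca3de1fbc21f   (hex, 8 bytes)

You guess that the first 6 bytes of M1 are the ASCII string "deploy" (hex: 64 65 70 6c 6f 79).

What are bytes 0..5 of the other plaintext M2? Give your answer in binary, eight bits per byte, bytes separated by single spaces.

First, C1 ⊕ C2 = (M1 ⊕ K) ⊕ (M2 ⊕ K) = M1 ⊕ M2, so the key drops out. Then M2 = (M1 ⊕ M2) ⊕ M1 over the first 6 bytes.
byte 0: (58 XOR 93) XOR 64 = cb XOR 64 = af
byte 1: (59 XOR 26) XOR 65 = 7f XOR 65 = 1a
byte 2: (2e XOR ca) XOR 70 = e4 XOR 70 = 94
byte 3: (3b XOR 3d) XOR 6c = 06 XOR 6c = 6a
byte 4: (ab XOR e1) XOR 6f = 4a XOR 6f = 25
byte 5: (ef XOR fb) XOR 79 = 14 XOR 79 = 6d

10101111 00011010 10010100 01101010 00100101 01101101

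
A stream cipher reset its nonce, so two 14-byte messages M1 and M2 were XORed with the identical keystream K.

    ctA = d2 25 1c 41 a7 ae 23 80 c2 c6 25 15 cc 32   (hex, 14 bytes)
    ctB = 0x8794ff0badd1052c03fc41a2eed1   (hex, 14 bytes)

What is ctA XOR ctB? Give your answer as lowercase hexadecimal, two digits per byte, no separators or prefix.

ctA ⊕ ctB = (M1 ⊕ K) ⊕ (M2 ⊕ K) = M1 ⊕ M2 — the shared key cancels under XOR.
byte 0: d2 XOR 87 = 55
byte 1: 25 XOR 94 = b1
byte 2: 1c XOR ff = e3
byte 3: 41 XOR 0b = 4a
byte 4: a7 XOR ad = 0a
byte 5: ae XOR d1 = 7f
byte 6: 23 XOR 05 = 26
byte 7: 80 XOR 2c = ac
byte 8: c2 XOR 03 = c1
byte 9: c6 XOR fc = 3a
byte 10: 25 XOR 41 = 64
byte 11: 15 XOR a2 = b7
byte 12: cc XOR ee = 22
byte 13: 32 XOR d1 = e3

55b1e34a0a7f26acc13a64b722e3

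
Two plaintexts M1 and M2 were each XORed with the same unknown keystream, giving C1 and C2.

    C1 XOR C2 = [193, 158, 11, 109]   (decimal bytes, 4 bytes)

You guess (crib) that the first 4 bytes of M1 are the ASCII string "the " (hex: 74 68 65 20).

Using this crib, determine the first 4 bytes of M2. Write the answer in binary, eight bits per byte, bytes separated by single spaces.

10110101 11110110 01101110 01001101

Since C1 ⊕ C2 = M1 ⊕ M2, XORing with the guessed M1 bytes yields the corresponding M2 bytes: M2 = (C1 ⊕ C2) ⊕ M1.
byte 0: 11000001 ⊕ 01110100 = 10110101
byte 1: 10011110 ⊕ 01101000 = 11110110
byte 2: 00001011 ⊕ 01100101 = 01101110
byte 3: 01101101 ⊕ 00100000 = 01001101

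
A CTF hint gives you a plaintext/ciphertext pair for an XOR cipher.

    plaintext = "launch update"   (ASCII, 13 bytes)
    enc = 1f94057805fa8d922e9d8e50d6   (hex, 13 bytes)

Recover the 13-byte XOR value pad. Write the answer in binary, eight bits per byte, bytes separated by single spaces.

01110011 11110101 01110000 00010110 01100110 10010010 10101101 11100111 01011110 11111001 11101111 00100100 10110011

Since enc = plaintext ⊕ pad, XORing both sides with plaintext gives pad = plaintext ⊕ enc.
byte 0: 01101100 XOR 00011111 = 01110011
byte 1: 01100001 XOR 10010100 = 11110101
byte 2: 01110101 XOR 00000101 = 01110000
byte 3: 01101110 XOR 01111000 = 00010110
byte 4: 01100011 XOR 00000101 = 01100110
byte 5: 01101000 XOR 11111010 = 10010010
byte 6: 00100000 XOR 10001101 = 10101101
byte 7: 01110101 XOR 10010010 = 11100111
byte 8: 01110000 XOR 00101110 = 01011110
byte 9: 01100100 XOR 10011101 = 11111001
byte 10: 01100001 XOR 10001110 = 11101111
byte 11: 01110100 XOR 01010000 = 00100100
byte 12: 01100101 XOR 11010110 = 10110011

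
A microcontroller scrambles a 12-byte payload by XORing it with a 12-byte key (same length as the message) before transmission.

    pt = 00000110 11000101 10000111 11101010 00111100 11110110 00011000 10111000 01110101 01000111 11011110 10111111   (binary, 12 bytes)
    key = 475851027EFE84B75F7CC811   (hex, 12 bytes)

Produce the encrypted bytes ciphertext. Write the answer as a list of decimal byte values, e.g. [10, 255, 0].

[65, 157, 214, 232, 66, 8, 156, 15, 42, 59, 22, 174]

XOR is its own inverse, so applying the key byte-wise gives the result directly.
  6 ⊕  71 =  65
197 ⊕  88 = 157
135 ⊕  81 = 214
234 ⊕   2 = 232
 60 ⊕ 126 =  66
246 ⊕ 254 =   8
 24 ⊕ 132 = 156
184 ⊕ 183 =  15
117 ⊕  95 =  42
 71 ⊕ 124 =  59
222 ⊕ 200 =  22
191 ⊕  17 = 174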